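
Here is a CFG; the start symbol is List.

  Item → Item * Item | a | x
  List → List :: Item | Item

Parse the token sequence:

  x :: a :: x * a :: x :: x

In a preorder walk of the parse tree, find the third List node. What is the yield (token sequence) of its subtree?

x :: a :: x * a

[List [List [List [List [List [Item x]] :: [Item a]] :: [Item [Item x] * [Item a]]] :: [Item x]] :: [Item x]]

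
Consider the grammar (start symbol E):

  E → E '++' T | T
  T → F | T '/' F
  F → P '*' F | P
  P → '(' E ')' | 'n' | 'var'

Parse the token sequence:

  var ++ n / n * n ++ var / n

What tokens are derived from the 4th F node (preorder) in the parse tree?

[E [E [E [T [F [P var]]]] ++ [T [T [F [P n]]] / [F [P n] * [F [P n]]]]] ++ [T [T [F [P var]]] / [F [P n]]]]

n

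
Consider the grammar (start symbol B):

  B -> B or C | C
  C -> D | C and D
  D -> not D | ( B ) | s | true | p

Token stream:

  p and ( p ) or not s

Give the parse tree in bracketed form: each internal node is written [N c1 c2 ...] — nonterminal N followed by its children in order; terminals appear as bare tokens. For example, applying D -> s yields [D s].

B
B or C
C or C
C and D or C
D and D or C
p and D or C
p and ( B ) or C
p and ( C ) or C
p and ( D ) or C
p and ( p ) or C
p and ( p ) or D
p and ( p ) or not D
p and ( p ) or not s

[B [B [C [C [D p]] and [D ( [B [C [D p]]] )]]] or [C [D not [D s]]]]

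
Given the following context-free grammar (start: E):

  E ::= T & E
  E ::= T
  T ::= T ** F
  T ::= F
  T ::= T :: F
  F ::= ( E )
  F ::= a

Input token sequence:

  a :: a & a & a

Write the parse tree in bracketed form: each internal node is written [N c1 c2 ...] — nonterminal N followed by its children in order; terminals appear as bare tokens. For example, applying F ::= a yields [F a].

[E [T [T [F a]] :: [F a]] & [E [T [F a]] & [E [T [F a]]]]]

E
T & E
T :: F & E
F :: F & E
a :: F & E
a :: a & E
a :: a & T & E
a :: a & F & E
a :: a & a & E
a :: a & a & T
a :: a & a & F
a :: a & a & a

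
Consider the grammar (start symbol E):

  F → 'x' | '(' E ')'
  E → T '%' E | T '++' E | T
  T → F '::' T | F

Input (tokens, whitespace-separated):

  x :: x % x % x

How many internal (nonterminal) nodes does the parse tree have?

[E [T [F x] :: [T [F x]]] % [E [T [F x]] % [E [T [F x]]]]]

11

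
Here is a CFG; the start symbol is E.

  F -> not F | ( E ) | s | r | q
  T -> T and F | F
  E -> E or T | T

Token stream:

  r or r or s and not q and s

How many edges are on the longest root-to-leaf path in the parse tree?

[E [E [E [T [F r]]] or [T [F r]]] or [T [T [T [F s]] and [F not [F q]]] and [F s]]]

5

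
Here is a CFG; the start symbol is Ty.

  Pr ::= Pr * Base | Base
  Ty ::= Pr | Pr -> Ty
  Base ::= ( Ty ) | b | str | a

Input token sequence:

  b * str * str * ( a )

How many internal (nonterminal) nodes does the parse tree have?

[Ty [Pr [Pr [Pr [Pr [Base b]] * [Base str]] * [Base str]] * [Base ( [Ty [Pr [Base a]]] )]]]

12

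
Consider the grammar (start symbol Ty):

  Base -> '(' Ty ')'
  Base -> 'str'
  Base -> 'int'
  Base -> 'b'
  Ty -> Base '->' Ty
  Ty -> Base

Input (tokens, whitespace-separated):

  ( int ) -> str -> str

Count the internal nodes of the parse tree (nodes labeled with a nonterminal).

[Ty [Base ( [Ty [Base int]] )] -> [Ty [Base str] -> [Ty [Base str]]]]

8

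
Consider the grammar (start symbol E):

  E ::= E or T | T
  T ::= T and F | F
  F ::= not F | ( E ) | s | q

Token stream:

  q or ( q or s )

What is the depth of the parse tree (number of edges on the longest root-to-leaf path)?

[E [E [T [F q]]] or [T [F ( [E [E [T [F q]]] or [T [F s]]] )]]]

7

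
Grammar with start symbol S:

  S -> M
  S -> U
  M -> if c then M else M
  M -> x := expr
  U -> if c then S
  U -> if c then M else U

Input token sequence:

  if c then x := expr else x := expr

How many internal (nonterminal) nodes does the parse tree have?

[S [M if c then [M x := expr] else [M x := expr]]]

4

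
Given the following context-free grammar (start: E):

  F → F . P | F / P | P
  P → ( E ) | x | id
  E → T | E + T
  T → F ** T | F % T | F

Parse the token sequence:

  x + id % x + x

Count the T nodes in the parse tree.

[E [E [E [T [F [P x]]]] + [T [F [P id]] % [T [F [P x]]]]] + [T [F [P x]]]]

4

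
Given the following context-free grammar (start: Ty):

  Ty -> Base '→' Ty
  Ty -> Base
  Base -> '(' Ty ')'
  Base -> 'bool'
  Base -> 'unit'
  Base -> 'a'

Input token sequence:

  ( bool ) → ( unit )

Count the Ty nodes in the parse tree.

4

[Ty [Base ( [Ty [Base bool]] )] → [Ty [Base ( [Ty [Base unit]] )]]]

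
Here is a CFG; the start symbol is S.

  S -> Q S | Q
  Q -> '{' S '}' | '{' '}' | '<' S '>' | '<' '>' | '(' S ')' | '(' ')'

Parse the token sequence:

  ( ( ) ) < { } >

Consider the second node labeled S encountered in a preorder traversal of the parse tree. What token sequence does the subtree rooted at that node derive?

[S [Q ( [S [Q ( )]] )] [S [Q < [S [Q { }]] >]]]

( )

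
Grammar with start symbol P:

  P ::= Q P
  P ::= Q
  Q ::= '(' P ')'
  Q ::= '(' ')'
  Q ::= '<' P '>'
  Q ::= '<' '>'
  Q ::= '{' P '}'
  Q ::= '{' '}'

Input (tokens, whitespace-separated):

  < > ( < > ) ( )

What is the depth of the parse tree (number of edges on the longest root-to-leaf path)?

[P [Q < >] [P [Q ( [P [Q < >]] )] [P [Q ( )]]]]

5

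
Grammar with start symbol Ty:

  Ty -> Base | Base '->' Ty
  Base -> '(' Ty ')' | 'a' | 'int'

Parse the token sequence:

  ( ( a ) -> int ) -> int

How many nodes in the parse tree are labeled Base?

[Ty [Base ( [Ty [Base ( [Ty [Base a]] )] -> [Ty [Base int]]] )] -> [Ty [Base int]]]

5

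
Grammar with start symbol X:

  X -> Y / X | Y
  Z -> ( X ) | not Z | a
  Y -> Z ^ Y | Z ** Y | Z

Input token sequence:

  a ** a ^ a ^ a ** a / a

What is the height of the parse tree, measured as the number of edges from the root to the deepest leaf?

7

[X [Y [Z a] ** [Y [Z a] ^ [Y [Z a] ^ [Y [Z a] ** [Y [Z a]]]]]] / [X [Y [Z a]]]]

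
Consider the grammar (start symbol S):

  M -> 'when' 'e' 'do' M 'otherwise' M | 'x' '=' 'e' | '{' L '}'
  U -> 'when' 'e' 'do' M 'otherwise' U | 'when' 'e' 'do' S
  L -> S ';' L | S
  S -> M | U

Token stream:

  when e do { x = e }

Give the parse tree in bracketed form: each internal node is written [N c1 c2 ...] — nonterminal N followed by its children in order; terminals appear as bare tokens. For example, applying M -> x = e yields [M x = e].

S
U
when e do S
when e do M
when e do { L }
when e do { S }
when e do { M }
when e do { x = e }

[S [U when e do [S [M { [L [S [M x = e]]] }]]]]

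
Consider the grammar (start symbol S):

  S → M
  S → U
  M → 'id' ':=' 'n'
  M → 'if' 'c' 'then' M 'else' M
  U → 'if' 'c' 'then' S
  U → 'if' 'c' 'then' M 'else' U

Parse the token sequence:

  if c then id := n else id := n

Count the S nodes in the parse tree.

[S [M if c then [M id := n] else [M id := n]]]

1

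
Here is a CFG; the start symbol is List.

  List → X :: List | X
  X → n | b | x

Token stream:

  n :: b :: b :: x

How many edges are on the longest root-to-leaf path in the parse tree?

5

[List [X n] :: [List [X b] :: [List [X b] :: [List [X x]]]]]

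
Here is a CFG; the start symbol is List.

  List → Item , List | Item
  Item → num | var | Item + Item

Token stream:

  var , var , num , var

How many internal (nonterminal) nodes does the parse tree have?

8

[List [Item var] , [List [Item var] , [List [Item num] , [List [Item var]]]]]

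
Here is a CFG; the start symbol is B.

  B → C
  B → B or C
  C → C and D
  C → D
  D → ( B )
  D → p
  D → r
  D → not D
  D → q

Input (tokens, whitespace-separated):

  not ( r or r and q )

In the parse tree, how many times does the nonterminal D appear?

5

[B [C [D not [D ( [B [B [C [D r]]] or [C [C [D r]] and [D q]]] )]]]]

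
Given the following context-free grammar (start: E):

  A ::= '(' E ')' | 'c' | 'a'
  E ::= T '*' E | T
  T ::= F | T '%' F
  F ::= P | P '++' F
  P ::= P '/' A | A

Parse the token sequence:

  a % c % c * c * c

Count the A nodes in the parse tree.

[E [T [T [T [F [P [A a]]]] % [F [P [A c]]]] % [F [P [A c]]]] * [E [T [F [P [A c]]]] * [E [T [F [P [A c]]]]]]]

5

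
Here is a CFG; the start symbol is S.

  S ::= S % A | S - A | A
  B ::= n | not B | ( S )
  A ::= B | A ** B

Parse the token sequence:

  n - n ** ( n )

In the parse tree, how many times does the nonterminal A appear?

4

[S [S [A [B n]]] - [A [A [B n]] ** [B ( [S [A [B n]]] )]]]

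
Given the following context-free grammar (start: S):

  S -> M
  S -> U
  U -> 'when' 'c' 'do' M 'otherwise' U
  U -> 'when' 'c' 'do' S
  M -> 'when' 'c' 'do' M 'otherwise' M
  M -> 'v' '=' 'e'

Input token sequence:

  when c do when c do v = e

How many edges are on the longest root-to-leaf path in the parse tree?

[S [U when c do [S [U when c do [S [M v = e]]]]]]

6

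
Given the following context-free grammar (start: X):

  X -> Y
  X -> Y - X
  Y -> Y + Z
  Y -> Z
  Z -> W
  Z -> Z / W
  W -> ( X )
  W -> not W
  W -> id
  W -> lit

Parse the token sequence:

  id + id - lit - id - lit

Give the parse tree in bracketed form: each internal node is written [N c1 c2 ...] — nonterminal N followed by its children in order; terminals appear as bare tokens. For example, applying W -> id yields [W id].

X
Y - X
Y + Z - X
Z + Z - X
W + Z - X
id + Z - X
id + W - X
id + id - X
id + id - Y - X
id + id - Z - X
id + id - W - X
id + id - lit - X
id + id - lit - Y - X
id + id - lit - Z - X
id + id - lit - W - X
id + id - lit - id - X
id + id - lit - id - Y
id + id - lit - id - Z
id + id - lit - id - W
id + id - lit - id - lit

[X [Y [Y [Z [W id]]] + [Z [W id]]] - [X [Y [Z [W lit]]] - [X [Y [Z [W id]]] - [X [Y [Z [W lit]]]]]]]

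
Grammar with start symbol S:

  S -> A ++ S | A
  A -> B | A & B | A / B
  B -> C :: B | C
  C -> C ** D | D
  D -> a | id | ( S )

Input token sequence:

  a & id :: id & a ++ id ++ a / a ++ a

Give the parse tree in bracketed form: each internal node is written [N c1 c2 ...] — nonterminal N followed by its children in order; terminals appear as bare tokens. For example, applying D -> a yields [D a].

[S [A [A [A [B [C [D a]]]] & [B [C [D id]] :: [B [C [D id]]]]] & [B [C [D a]]]] ++ [S [A [B [C [D id]]]] ++ [S [A [A [B [C [D a]]]] / [B [C [D a]]]] ++ [S [A [B [C [D a]]]]]]]]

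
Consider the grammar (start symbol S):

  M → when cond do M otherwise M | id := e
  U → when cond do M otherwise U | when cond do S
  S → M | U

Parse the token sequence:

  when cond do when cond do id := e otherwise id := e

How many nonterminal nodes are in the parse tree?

[S [U when cond do [S [M when cond do [M id := e] otherwise [M id := e]]]]]

6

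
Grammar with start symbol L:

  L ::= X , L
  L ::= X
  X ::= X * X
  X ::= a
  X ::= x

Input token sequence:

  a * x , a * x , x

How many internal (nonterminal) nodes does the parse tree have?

[L [X [X a] * [X x]] , [L [X [X a] * [X x]] , [L [X x]]]]

10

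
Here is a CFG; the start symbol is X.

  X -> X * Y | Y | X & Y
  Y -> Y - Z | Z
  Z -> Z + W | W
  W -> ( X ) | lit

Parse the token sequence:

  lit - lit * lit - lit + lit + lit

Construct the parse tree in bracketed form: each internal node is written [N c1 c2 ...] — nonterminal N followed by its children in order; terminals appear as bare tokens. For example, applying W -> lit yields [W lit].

X
X * Y
Y * Y
Y - Z * Y
Z - Z * Y
W - Z * Y
lit - Z * Y
lit - W * Y
lit - lit * Y
lit - lit * Y - Z
lit - lit * Z - Z
lit - lit * W - Z
lit - lit * lit - Z
lit - lit * lit - Z + W
lit - lit * lit - Z + W + W
lit - lit * lit - W + W + W
lit - lit * lit - lit + W + W
lit - lit * lit - lit + lit + W
lit - lit * lit - lit + lit + lit

[X [X [Y [Y [Z [W lit]]] - [Z [W lit]]]] * [Y [Y [Z [W lit]]] - [Z [Z [Z [W lit]] + [W lit]] + [W lit]]]]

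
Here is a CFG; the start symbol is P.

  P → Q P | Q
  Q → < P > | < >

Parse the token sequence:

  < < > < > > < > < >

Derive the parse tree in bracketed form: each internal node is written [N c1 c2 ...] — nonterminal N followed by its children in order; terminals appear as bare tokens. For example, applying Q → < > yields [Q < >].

P
Q P
< P > P
< Q P > P
< < > P > P
< < > Q > P
< < > < > > P
< < > < > > Q P
< < > < > > < > P
< < > < > > < > Q
< < > < > > < > < >

[P [Q < [P [Q < >] [P [Q < >]]] >] [P [Q < >] [P [Q < >]]]]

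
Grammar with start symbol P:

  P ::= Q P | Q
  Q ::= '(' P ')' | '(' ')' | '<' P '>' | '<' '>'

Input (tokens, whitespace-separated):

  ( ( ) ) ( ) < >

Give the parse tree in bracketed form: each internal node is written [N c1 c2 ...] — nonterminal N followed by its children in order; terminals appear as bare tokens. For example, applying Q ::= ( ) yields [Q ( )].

[P [Q ( [P [Q ( )]] )] [P [Q ( )] [P [Q < >]]]]

P
Q P
( P ) P
( Q ) P
( ( ) ) P
( ( ) ) Q P
( ( ) ) ( ) P
( ( ) ) ( ) Q
( ( ) ) ( ) < >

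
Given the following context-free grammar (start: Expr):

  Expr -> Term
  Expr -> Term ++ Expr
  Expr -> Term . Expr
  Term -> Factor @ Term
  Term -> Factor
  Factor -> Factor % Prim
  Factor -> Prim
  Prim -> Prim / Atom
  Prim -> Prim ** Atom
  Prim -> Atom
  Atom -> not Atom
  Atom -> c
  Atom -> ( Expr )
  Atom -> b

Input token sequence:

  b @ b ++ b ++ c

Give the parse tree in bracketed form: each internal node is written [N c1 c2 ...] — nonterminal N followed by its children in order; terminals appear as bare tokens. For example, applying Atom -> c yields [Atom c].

Expr
Term ++ Expr
Factor @ Term ++ Expr
Prim @ Term ++ Expr
Atom @ Term ++ Expr
b @ Term ++ Expr
b @ Factor ++ Expr
b @ Prim ++ Expr
b @ Atom ++ Expr
b @ b ++ Expr
b @ b ++ Term ++ Expr
b @ b ++ Factor ++ Expr
b @ b ++ Prim ++ Expr
b @ b ++ Atom ++ Expr
b @ b ++ b ++ Expr
b @ b ++ b ++ Term
b @ b ++ b ++ Factor
b @ b ++ b ++ Prim
b @ b ++ b ++ Atom
b @ b ++ b ++ c

[Expr [Term [Factor [Prim [Atom b]]] @ [Term [Factor [Prim [Atom b]]]]] ++ [Expr [Term [Factor [Prim [Atom b]]]] ++ [Expr [Term [Factor [Prim [Atom c]]]]]]]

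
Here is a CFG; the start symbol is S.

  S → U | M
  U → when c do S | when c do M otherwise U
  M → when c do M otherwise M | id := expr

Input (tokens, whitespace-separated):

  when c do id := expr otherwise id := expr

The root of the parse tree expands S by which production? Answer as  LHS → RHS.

[S [M when c do [M id := expr] otherwise [M id := expr]]]

S → M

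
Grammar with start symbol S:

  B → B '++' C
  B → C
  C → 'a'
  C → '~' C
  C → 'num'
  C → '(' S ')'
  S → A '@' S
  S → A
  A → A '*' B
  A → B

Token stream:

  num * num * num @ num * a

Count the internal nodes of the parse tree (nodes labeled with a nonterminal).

17

[S [A [A [A [B [C num]]] * [B [C num]]] * [B [C num]]] @ [S [A [A [B [C num]]] * [B [C a]]]]]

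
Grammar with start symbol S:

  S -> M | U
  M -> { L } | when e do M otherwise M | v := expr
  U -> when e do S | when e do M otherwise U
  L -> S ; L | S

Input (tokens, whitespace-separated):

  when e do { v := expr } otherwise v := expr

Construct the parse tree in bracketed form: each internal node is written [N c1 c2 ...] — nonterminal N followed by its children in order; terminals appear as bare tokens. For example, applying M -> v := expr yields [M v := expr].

[S [M when e do [M { [L [S [M v := expr]]] }] otherwise [M v := expr]]]

S
M
when e do M otherwise M
when e do { L } otherwise M
when e do { S } otherwise M
when e do { M } otherwise M
when e do { v := expr } otherwise M
when e do { v := expr } otherwise v := expr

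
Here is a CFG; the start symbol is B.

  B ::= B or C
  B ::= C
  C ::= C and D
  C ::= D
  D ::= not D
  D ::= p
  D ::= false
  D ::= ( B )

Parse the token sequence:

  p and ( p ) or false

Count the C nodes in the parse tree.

4

[B [B [C [C [D p]] and [D ( [B [C [D p]]] )]]] or [C [D false]]]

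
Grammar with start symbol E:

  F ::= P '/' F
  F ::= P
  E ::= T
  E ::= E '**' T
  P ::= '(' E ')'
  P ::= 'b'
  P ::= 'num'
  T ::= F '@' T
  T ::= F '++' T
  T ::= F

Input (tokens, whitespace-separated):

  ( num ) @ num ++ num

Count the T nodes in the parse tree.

[E [T [F [P ( [E [T [F [P num]]]] )]] @ [T [F [P num]] ++ [T [F [P num]]]]]]

4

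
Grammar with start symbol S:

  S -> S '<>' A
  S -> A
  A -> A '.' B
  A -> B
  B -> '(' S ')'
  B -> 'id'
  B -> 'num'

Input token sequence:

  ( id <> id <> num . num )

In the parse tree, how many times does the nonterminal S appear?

4

[S [A [B ( [S [S [S [A [B id]]] <> [A [B id]]] <> [A [A [B num]] . [B num]]] )]]]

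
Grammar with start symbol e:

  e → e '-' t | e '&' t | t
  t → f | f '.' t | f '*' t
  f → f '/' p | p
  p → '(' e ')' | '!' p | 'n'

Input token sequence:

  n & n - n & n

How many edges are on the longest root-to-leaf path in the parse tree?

7

[e [e [e [e [t [f [p n]]]] & [t [f [p n]]]] - [t [f [p n]]]] & [t [f [p n]]]]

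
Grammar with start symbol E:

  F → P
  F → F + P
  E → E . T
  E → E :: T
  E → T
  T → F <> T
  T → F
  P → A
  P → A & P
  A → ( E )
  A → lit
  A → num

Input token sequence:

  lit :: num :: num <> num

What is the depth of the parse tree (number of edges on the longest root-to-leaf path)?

[E [E [E [T [F [P [A lit]]]]] :: [T [F [P [A num]]]]] :: [T [F [P [A num]]] <> [T [F [P [A num]]]]]]

7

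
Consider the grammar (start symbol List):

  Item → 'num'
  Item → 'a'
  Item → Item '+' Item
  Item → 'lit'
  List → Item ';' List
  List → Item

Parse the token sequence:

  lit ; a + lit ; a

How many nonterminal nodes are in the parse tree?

8

[List [Item lit] ; [List [Item [Item a] + [Item lit]] ; [List [Item a]]]]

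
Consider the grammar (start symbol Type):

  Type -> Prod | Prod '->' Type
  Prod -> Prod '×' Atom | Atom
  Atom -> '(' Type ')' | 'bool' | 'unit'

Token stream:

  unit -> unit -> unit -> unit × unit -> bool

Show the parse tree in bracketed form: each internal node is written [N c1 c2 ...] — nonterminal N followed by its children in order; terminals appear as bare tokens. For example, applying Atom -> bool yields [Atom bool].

Type
Prod -> Type
Atom -> Type
unit -> Type
unit -> Prod -> Type
unit -> Atom -> Type
unit -> unit -> Type
unit -> unit -> Prod -> Type
unit -> unit -> Atom -> Type
unit -> unit -> unit -> Type
unit -> unit -> unit -> Prod -> Type
unit -> unit -> unit -> Prod × Atom -> Type
unit -> unit -> unit -> Atom × Atom -> Type
unit -> unit -> unit -> unit × Atom -> Type
unit -> unit -> unit -> unit × unit -> Type
unit -> unit -> unit -> unit × unit -> Prod
unit -> unit -> unit -> unit × unit -> Atom
unit -> unit -> unit -> unit × unit -> bool

[Type [Prod [Atom unit]] -> [Type [Prod [Atom unit]] -> [Type [Prod [Atom unit]] -> [Type [Prod [Prod [Atom unit]] × [Atom unit]] -> [Type [Prod [Atom bool]]]]]]]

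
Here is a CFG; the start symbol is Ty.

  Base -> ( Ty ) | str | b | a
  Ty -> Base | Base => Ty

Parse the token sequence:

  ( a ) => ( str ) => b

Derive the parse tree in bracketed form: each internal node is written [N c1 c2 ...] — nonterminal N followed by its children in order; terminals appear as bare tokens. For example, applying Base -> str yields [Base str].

Ty
Base => Ty
( Ty ) => Ty
( Base ) => Ty
( a ) => Ty
( a ) => Base => Ty
( a ) => ( Ty ) => Ty
( a ) => ( Base ) => Ty
( a ) => ( str ) => Ty
( a ) => ( str ) => Base
( a ) => ( str ) => b

[Ty [Base ( [Ty [Base a]] )] => [Ty [Base ( [Ty [Base str]] )] => [Ty [Base b]]]]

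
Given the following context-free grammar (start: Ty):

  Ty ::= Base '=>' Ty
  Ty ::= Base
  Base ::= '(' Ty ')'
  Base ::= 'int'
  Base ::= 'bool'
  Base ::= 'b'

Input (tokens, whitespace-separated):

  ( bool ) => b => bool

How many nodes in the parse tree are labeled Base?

[Ty [Base ( [Ty [Base bool]] )] => [Ty [Base b] => [Ty [Base bool]]]]

4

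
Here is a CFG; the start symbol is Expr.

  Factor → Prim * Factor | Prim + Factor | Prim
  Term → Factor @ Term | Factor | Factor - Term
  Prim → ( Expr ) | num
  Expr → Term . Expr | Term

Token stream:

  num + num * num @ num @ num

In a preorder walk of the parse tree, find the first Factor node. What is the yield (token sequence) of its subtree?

num + num * num

[Expr [Term [Factor [Prim num] + [Factor [Prim num] * [Factor [Prim num]]]] @ [Term [Factor [Prim num]] @ [Term [Factor [Prim num]]]]]]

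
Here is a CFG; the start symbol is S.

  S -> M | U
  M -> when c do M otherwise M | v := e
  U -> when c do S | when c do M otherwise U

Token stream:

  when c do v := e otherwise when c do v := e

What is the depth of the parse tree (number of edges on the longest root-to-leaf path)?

5

[S [U when c do [M v := e] otherwise [U when c do [S [M v := e]]]]]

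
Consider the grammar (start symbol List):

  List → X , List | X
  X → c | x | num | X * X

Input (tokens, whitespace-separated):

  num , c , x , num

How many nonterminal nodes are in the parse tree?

[List [X num] , [List [X c] , [List [X x] , [List [X num]]]]]

8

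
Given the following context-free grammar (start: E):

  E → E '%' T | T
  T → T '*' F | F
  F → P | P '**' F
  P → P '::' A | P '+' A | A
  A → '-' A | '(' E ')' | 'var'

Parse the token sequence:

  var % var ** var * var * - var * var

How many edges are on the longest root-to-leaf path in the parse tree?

[E [E [T [F [P [A var]]]]] % [T [T [T [T [F [P [A var]] ** [F [P [A var]]]]] * [F [P [A var]]]] * [F [P [A - [A var]]]]] * [F [P [A var]]]]]

9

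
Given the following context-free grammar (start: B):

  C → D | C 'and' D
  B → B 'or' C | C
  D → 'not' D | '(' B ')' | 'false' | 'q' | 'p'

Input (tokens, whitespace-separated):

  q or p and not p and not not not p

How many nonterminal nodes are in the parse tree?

14

[B [B [C [D q]]] or [C [C [C [D p]] and [D not [D p]]] and [D not [D not [D not [D p]]]]]]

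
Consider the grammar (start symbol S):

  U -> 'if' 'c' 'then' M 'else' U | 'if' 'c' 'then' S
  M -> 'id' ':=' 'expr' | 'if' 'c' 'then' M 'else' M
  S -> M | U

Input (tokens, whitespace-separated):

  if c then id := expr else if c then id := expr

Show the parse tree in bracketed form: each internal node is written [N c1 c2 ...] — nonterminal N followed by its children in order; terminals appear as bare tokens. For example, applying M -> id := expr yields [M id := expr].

[S [U if c then [M id := expr] else [U if c then [S [M id := expr]]]]]

S
U
if c then M else U
if c then id := expr else U
if c then id := expr else if c then S
if c then id := expr else if c then M
if c then id := expr else if c then id := expr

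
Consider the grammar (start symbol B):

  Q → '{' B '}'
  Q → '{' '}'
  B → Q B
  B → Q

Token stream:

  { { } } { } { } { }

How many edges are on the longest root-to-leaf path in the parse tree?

5

[B [Q { [B [Q { }]] }] [B [Q { }] [B [Q { }] [B [Q { }]]]]]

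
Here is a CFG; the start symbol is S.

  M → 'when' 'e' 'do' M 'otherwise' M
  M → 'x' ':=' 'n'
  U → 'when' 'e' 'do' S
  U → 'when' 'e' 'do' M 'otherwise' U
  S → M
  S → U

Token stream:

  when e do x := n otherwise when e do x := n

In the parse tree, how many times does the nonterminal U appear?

2

[S [U when e do [M x := n] otherwise [U when e do [S [M x := n]]]]]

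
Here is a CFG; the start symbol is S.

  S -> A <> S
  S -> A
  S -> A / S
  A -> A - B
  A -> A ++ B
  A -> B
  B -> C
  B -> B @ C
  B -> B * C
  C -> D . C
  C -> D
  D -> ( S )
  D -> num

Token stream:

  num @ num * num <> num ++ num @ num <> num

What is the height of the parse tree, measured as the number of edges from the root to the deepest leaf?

7

[S [A [B [B [B [C [D num]]] @ [C [D num]]] * [C [D num]]]] <> [S [A [A [B [C [D num]]]] ++ [B [B [C [D num]]] @ [C [D num]]]] <> [S [A [B [C [D num]]]]]]]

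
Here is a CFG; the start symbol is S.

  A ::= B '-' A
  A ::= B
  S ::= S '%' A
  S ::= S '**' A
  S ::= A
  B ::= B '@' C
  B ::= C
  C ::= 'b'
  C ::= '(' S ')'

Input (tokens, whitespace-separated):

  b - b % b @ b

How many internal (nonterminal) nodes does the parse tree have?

13

[S [S [A [B [C b]] - [A [B [C b]]]]] % [A [B [B [C b]] @ [C b]]]]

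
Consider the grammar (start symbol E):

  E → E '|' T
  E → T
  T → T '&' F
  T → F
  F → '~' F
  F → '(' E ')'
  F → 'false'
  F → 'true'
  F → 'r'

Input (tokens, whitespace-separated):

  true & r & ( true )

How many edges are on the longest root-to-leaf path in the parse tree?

6

[E [T [T [T [F true]] & [F r]] & [F ( [E [T [F true]]] )]]]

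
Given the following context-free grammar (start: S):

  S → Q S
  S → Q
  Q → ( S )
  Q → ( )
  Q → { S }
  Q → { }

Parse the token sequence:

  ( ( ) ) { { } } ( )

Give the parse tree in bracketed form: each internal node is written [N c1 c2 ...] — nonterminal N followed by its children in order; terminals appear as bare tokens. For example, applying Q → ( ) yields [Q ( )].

[S [Q ( [S [Q ( )]] )] [S [Q { [S [Q { }]] }] [S [Q ( )]]]]

S
Q S
( S ) S
( Q ) S
( ( ) ) S
( ( ) ) Q S
( ( ) ) { S } S
( ( ) ) { Q } S
( ( ) ) { { } } S
( ( ) ) { { } } Q
( ( ) ) { { } } ( )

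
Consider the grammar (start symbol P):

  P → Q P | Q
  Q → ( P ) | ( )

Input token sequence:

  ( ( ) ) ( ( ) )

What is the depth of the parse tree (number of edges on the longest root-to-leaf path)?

[P [Q ( [P [Q ( )]] )] [P [Q ( [P [Q ( )]] )]]]

5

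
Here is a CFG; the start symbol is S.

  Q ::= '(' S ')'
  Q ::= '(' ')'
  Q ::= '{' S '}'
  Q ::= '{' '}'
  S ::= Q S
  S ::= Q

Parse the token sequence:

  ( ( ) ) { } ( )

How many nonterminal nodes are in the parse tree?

[S [Q ( [S [Q ( )]] )] [S [Q { }] [S [Q ( )]]]]

8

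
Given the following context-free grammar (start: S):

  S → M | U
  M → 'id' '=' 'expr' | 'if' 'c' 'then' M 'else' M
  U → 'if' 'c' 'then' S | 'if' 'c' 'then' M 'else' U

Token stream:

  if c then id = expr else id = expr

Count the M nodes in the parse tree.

[S [M if c then [M id = expr] else [M id = expr]]]

3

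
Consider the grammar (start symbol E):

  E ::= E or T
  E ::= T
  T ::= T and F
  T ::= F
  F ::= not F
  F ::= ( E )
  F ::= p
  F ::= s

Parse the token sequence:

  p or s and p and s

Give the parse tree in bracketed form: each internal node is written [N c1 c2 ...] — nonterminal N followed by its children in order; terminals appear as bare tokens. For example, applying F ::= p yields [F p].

E
E or T
T or T
F or T
p or T
p or T and F
p or T and F and F
p or F and F and F
p or s and F and F
p or s and p and F
p or s and p and s

[E [E [T [F p]]] or [T [T [T [F s]] and [F p]] and [F s]]]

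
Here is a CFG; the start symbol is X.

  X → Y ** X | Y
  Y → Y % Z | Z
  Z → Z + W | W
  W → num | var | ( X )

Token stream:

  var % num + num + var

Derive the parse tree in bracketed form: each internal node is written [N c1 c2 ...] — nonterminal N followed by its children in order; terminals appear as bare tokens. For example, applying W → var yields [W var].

X
Y
Y % Z
Z % Z
W % Z
var % Z
var % Z + W
var % Z + W + W
var % W + W + W
var % num + W + W
var % num + num + W
var % num + num + var

[X [Y [Y [Z [W var]]] % [Z [Z [Z [W num]] + [W num]] + [W var]]]]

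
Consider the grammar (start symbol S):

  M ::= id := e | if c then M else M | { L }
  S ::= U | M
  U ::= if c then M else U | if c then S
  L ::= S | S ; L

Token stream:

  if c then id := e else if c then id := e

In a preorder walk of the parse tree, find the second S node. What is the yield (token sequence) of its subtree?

id := e

[S [U if c then [M id := e] else [U if c then [S [M id := e]]]]]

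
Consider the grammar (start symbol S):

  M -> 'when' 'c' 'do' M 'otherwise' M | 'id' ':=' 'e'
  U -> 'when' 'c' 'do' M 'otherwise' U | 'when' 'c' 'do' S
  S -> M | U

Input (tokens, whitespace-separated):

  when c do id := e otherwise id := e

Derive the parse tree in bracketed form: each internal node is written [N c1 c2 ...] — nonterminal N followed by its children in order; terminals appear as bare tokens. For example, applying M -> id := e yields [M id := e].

[S [M when c do [M id := e] otherwise [M id := e]]]

S
M
when c do M otherwise M
when c do id := e otherwise M
when c do id := e otherwise id := e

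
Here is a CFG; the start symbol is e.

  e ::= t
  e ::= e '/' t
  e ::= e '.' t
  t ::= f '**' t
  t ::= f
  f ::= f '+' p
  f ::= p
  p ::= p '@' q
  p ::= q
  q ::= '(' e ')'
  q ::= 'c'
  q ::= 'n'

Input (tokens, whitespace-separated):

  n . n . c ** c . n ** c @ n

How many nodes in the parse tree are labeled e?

[e [e [e [e [t [f [p [q n]]]]] . [t [f [p [q n]]]]] . [t [f [p [q c]]] ** [t [f [p [q c]]]]]] . [t [f [p [q n]]] ** [t [f [p [p [q c]] @ [q n]]]]]]

4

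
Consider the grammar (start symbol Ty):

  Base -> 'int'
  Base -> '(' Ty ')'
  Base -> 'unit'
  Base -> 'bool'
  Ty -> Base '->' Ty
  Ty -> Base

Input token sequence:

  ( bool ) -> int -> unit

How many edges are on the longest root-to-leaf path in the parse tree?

[Ty [Base ( [Ty [Base bool]] )] -> [Ty [Base int] -> [Ty [Base unit]]]]

4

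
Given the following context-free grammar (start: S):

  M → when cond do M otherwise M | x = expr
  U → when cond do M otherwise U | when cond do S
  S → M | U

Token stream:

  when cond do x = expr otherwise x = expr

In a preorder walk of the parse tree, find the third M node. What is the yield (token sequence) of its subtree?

[S [M when cond do [M x = expr] otherwise [M x = expr]]]

x = expr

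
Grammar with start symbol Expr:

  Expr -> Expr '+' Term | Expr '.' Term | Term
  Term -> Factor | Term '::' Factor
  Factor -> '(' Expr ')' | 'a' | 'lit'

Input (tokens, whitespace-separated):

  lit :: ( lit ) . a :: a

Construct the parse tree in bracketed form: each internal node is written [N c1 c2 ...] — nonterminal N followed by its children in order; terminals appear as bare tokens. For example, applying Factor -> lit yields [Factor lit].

[Expr [Expr [Term [Term [Factor lit]] :: [Factor ( [Expr [Term [Factor lit]]] )]]] . [Term [Term [Factor a]] :: [Factor a]]]

Expr
Expr . Term
Term . Term
Term :: Factor . Term
Factor :: Factor . Term
lit :: Factor . Term
lit :: ( Expr ) . Term
lit :: ( Term ) . Term
lit :: ( Factor ) . Term
lit :: ( lit ) . Term
lit :: ( lit ) . Term :: Factor
lit :: ( lit ) . Factor :: Factor
lit :: ( lit ) . a :: Factor
lit :: ( lit ) . a :: a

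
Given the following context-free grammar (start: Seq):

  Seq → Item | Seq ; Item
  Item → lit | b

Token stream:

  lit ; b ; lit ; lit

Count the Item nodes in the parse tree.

[Seq [Seq [Seq [Seq [Item lit]] ; [Item b]] ; [Item lit]] ; [Item lit]]

4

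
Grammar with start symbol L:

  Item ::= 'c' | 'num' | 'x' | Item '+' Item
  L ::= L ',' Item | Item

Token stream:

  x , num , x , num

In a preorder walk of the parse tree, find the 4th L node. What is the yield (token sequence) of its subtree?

[L [L [L [L [Item x]] , [Item num]] , [Item x]] , [Item num]]

x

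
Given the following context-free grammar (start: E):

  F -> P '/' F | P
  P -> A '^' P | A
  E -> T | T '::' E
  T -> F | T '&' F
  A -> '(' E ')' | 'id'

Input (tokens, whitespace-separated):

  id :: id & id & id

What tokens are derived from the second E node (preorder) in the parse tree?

id & id & id

[E [T [F [P [A id]]]] :: [E [T [T [T [F [P [A id]]]] & [F [P [A id]]]] & [F [P [A id]]]]]]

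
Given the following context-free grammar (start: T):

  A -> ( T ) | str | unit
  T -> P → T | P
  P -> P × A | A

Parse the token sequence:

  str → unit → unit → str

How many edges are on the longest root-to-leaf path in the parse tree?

[T [P [A str]] → [T [P [A unit]] → [T [P [A unit]] → [T [P [A str]]]]]]

6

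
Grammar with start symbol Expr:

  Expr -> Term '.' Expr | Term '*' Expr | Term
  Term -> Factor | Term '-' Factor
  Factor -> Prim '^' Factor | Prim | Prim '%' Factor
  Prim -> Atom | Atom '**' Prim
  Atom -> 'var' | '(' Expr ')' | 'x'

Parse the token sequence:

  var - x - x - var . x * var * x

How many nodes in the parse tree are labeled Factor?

[Expr [Term [Term [Term [Term [Factor [Prim [Atom var]]]] - [Factor [Prim [Atom x]]]] - [Factor [Prim [Atom x]]]] - [Factor [Prim [Atom var]]]] . [Expr [Term [Factor [Prim [Atom x]]]] * [Expr [Term [Factor [Prim [Atom var]]]] * [Expr [Term [Factor [Prim [Atom x]]]]]]]]

7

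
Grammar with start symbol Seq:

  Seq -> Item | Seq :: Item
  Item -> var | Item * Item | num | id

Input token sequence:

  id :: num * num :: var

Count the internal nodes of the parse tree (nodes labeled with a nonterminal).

8

[Seq [Seq [Seq [Item id]] :: [Item [Item num] * [Item num]]] :: [Item var]]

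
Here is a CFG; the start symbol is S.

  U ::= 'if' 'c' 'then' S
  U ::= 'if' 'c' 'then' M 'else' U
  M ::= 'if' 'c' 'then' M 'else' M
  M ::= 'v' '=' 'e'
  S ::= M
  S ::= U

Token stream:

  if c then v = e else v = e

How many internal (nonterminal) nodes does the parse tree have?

4

[S [M if c then [M v = e] else [M v = e]]]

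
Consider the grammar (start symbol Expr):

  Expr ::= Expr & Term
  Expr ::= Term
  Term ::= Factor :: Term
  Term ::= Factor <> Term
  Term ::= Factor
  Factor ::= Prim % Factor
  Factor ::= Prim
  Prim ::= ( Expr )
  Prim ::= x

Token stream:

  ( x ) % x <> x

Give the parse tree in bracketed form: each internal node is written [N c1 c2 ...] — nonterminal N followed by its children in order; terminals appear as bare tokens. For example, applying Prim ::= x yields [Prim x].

[Expr [Term [Factor [Prim ( [Expr [Term [Factor [Prim x]]]] )] % [Factor [Prim x]]] <> [Term [Factor [Prim x]]]]]

Expr
Term
Factor <> Term
Prim % Factor <> Term
( Expr ) % Factor <> Term
( Term ) % Factor <> Term
( Factor ) % Factor <> Term
( Prim ) % Factor <> Term
( x ) % Factor <> Term
( x ) % Prim <> Term
( x ) % x <> Term
( x ) % x <> Factor
( x ) % x <> Prim
( x ) % x <> x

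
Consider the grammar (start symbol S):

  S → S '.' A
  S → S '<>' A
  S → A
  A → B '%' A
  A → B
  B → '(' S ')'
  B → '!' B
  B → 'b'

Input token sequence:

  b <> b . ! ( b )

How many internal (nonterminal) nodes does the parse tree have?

13

[S [S [S [A [B b]]] <> [A [B b]]] . [A [B ! [B ( [S [A [B b]]] )]]]]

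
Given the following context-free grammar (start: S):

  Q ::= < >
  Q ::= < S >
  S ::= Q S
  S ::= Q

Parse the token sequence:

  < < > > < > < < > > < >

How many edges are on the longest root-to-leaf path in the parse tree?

[S [Q < [S [Q < >]] >] [S [Q < >] [S [Q < [S [Q < >]] >] [S [Q < >]]]]]

6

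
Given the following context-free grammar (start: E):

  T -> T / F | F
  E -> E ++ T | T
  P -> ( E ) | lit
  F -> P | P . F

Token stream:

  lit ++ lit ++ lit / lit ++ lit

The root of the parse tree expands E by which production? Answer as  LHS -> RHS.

E -> E ++ T

[E [E [E [E [T [F [P lit]]]] ++ [T [F [P lit]]]] ++ [T [T [F [P lit]]] / [F [P lit]]]] ++ [T [F [P lit]]]]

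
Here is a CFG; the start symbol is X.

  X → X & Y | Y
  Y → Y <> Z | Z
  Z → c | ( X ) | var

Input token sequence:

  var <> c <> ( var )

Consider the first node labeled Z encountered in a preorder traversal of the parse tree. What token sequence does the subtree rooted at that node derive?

[X [Y [Y [Y [Z var]] <> [Z c]] <> [Z ( [X [Y [Z var]]] )]]]

var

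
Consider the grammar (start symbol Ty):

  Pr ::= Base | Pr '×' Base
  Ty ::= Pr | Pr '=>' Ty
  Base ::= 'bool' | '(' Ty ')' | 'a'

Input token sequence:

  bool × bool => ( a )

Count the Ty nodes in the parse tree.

3

[Ty [Pr [Pr [Base bool]] × [Base bool]] => [Ty [Pr [Base ( [Ty [Pr [Base a]]] )]]]]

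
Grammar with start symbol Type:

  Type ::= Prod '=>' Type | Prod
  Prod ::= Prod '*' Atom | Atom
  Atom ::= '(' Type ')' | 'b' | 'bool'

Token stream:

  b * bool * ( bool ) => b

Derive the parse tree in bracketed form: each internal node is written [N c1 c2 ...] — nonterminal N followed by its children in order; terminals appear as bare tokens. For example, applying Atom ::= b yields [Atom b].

[Type [Prod [Prod [Prod [Atom b]] * [Atom bool]] * [Atom ( [Type [Prod [Atom bool]]] )]] => [Type [Prod [Atom b]]]]

Type
Prod => Type
Prod * Atom => Type
Prod * Atom * Atom => Type
Atom * Atom * Atom => Type
b * Atom * Atom => Type
b * bool * Atom => Type
b * bool * ( Type ) => Type
b * bool * ( Prod ) => Type
b * bool * ( Atom ) => Type
b * bool * ( bool ) => Type
b * bool * ( bool ) => Prod
b * bool * ( bool ) => Atom
b * bool * ( bool ) => b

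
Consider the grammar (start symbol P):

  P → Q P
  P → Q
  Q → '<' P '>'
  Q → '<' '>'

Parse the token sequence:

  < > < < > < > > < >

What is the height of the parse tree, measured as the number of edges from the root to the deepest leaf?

6

[P [Q < >] [P [Q < [P [Q < >] [P [Q < >]]] >] [P [Q < >]]]]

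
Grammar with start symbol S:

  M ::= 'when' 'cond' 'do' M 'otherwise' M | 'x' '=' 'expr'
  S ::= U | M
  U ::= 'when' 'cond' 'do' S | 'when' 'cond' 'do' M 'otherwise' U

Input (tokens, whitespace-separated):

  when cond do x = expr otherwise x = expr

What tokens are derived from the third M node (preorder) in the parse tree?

x = expr

[S [M when cond do [M x = expr] otherwise [M x = expr]]]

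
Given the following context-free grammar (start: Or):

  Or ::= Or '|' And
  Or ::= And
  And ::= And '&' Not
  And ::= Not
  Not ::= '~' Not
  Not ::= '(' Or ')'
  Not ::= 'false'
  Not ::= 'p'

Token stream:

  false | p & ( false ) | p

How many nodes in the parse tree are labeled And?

[Or [Or [Or [And [Not false]]] | [And [And [Not p]] & [Not ( [Or [And [Not false]]] )]]] | [And [Not p]]]

5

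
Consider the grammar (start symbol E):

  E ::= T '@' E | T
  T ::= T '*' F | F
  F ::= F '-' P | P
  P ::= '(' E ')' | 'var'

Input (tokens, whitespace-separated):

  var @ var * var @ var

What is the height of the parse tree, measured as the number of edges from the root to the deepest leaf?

[E [T [F [P var]]] @ [E [T [T [F [P var]]] * [F [P var]]] @ [E [T [F [P var]]]]]]

6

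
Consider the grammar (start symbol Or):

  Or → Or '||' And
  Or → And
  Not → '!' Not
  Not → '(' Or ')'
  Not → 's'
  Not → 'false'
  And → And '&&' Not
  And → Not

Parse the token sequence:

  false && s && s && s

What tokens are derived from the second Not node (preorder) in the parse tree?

[Or [And [And [And [And [Not false]] && [Not s]] && [Not s]] && [Not s]]]

s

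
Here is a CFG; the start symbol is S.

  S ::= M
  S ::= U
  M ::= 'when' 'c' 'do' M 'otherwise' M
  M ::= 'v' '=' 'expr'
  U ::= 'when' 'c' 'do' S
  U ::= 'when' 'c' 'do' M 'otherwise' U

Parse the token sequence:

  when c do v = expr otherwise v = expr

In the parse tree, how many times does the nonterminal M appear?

3

[S [M when c do [M v = expr] otherwise [M v = expr]]]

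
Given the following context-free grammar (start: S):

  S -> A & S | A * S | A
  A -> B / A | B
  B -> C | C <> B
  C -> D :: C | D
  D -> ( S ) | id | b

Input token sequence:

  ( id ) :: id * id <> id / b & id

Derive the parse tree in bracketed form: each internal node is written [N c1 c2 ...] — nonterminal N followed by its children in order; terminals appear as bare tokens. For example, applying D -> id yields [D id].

[S [A [B [C [D ( [S [A [B [C [D id]]]]] )] :: [C [D id]]]]] * [S [A [B [C [D id]] <> [B [C [D id]]]] / [A [B [C [D b]]]]] & [S [A [B [C [D id]]]]]]]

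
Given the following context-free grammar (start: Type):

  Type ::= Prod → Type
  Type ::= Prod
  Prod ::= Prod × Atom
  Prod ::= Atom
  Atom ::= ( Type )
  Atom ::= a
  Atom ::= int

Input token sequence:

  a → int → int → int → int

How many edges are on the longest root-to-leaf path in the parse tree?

[Type [Prod [Atom a]] → [Type [Prod [Atom int]] → [Type [Prod [Atom int]] → [Type [Prod [Atom int]] → [Type [Prod [Atom int]]]]]]]

7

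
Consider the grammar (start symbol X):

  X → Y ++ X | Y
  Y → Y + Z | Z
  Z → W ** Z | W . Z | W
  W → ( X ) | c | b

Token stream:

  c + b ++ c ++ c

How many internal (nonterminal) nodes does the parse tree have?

[X [Y [Y [Z [W c]]] + [Z [W b]]] ++ [X [Y [Z [W c]]] ++ [X [Y [Z [W c]]]]]]

15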